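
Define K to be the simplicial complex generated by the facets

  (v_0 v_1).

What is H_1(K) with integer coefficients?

We work with the vertex ordering v_0 < v_1. The simplices of K, each written with vertices in increasing order, are:

  0-simplices (2): [v_0], [v_1]
  1-simplices (1): [v_0,v_1]

giving chain groups C_0 ≅ Z^2, C_1 ≅ Z^1.

The boundary map ∂_1: C_1 → C_0 sends each edge [p,q] (with p < q) to q − p. For instance
  ∂[v_0,v_1] = [v_1] − [v_0].
The resulting 2×1 matrix has rank 1, and its Smith normal form has invariant factors (1).

From H_k ≅ ker(∂_k) / im(∂_{k+1}) we obtain:

  H_1: rank ker ∂_1 − rank ∂_2 = (1 − 1) − 0 = 0, and there is no ∂_2, so H_1 ≅ 0.

H_1 = 0.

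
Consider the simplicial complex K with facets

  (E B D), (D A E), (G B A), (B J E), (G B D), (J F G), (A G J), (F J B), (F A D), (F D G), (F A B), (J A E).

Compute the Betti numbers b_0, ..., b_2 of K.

Take the total order A < B < D < E < F < G < J on the vertex set. Then K (dimension 2) consists of the simplices:

  0-simplices (7): A, B, D, E, F, G, J
  1-simplices (18): AB, AD, AE, AF, AG, AJ, BD, BE, BF, BG, BJ, DE, DF, DG, EJ, FG, FJ, GJ
  2-simplices (12): ABF, ABG, ADE, ADF, AEJ, AGJ, BDE, BDG, BEJ, BFJ, DFG, FGJ

so the chain groups are C_0 ≅ Z^7, C_1 ≅ Z^18, C_2 ≅ Z^12.

Boundary ∂_1: C_1 → C_0 sends each edge [p,q] (with p < q) to q − p. For instance
  ∂FG = G − F.
The resulting 7×18 matrix has rank 6, and its Smith normal form has invariant factors (1,1,1,1,1,1).

The boundary map ∂_2: C_2 → C_1 maps a triangle to the signed sum of its edges. For instance
  ∂AGJ = GJ − AJ + AG,
  ∂ADE = DE − AE + AD.
This gives a 18×12 integer matrix of rank 12; reducing to Smith normal form yields diagonal entries (1,1,1,1,1,1,1,1,1,1,1,2).

Computing H_k = (kernel of ∂_k) / (image of ∂_{k+1}):

  H_0: rank C_0 − rank ∂_1 = 7 − 6 = 1, and the invariant factors of ∂_1 are all 1, so H_0 ≅ Z.
  H_1: rank ker ∂_1 − rank ∂_2 = (18 − 6) − 12 = 0, and ∂_2 has invariant factor 2 > 1, so H_1 ≅ Z/2.
  H_2: rank ker ∂_2 − rank ∂_3 = (12 − 12) − 0 = 0, and there is no ∂_3, so H_2 ≅ 0.

As a check, the Euler characteristic is 7 − 18 + 12 = 1, which agrees with 1 − 0 + 0 = 1.

Hence the Betti numbers are b_0 = 1, b_1 = 0, b_2 = 0.

b_0 = 1, b_1 = 0, b_2 = 0.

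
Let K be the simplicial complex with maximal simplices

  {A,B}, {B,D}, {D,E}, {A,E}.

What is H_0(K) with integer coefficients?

Take the total order A < B < D < E on the vertex set. Then K (dimension 1) consists of the simplices:

  0-simplices (4): A, B, D, E
  1-simplices (4): AB, AE, BD, DE

Hence C_0 ≅ Z^4, C_1 ≅ Z^4.

The boundary map ∂_1: C_1 → C_0 is given by ∂[p,q] = [q] − [p].
As a 4×4 matrix over Z this has rank 3, with invariant factors (1,1,1).

Computing H_k = (kernel of ∂_k) / (image of ∂_{k+1}):

  H_0: rank C_0 − rank ∂_1 = 4 − 3 = 1, and the invariant factors of ∂_1 are all 1, so H_0 ≅ Z.

H_0 ≅ Z.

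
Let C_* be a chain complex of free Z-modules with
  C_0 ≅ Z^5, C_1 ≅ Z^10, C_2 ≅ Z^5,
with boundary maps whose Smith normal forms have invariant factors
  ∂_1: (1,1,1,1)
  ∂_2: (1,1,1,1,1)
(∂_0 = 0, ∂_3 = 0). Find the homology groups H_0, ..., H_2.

H_0: b_0 = 5 − 0 − 4 = 1; torsion from ∂_1 factors > 1: none. So H_0 = Z.
H_1: b_1 = 10 − 4 − 5 = 1; torsion from ∂_2 factors > 1: none. So H_1 = Z.
H_2: b_2 = 5 − 5 − 0 = 0; torsion from ∂_3 factors > 1: none. So H_2 = 0.

H_0 = Z,  H_1 = Z,  H_2 = 0.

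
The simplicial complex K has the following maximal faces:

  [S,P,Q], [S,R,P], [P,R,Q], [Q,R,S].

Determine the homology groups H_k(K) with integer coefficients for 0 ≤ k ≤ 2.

H_0 = Z,  H_1 = 0,  H_2 = Z.

We work with the vertex ordering P < Q < R < S. The simplices of K, each written with vertices in increasing order, are:

  0-simplices (4): P, Q, R, S
  1-simplices (6): PQ, PR, PS, QR, QS, RS
  2-simplices (4): PQR, PQS, PRS, QRS

Hence C_0 ≅ Z^4, C_1 ≅ Z^6, C_2 ≅ Z^4.

Boundary ∂_1: C_1 → C_0 is given by ∂[p,q] = [q] − [p].
The resulting 4×6 matrix has rank 3, and its Smith normal form has invariant factors (1,1,1).

Boundary ∂_2: C_2 → C_1 sends each 2-simplex [p,q,r] to [q,r] − [p,r] + [p,q]. For instance
  ∂PRS = RS − PS + PR,
  ∂QRS = RS − QS + QR.
The 6×4 boundary matrix has rank 3 and Smith normal form diag(1,1,1).

Now H_k = ker ∂_k / im ∂_{k+1}, so:

  H_0: rank C_0 − rank ∂_1 = 4 − 3 = 1, and the invariant factors of ∂_1 are all 1, so H_0 = Z.
  H_1: rank ker ∂_1 − rank ∂_2 = (6 − 3) − 3 = 0, and the invariant factors of ∂_2 are all 1, so H_1 = 0.
  H_2: rank ker ∂_2 − rank ∂_3 = (4 − 3) − 0 = 1, and there is no ∂_3, so H_2 = Z.

As a check, the Euler characteristic is 4 − 6 + 4 = 2, which agrees with 1 − 0 + 1 = 2.
(K is a triangulation of the 2-sphere S^2.)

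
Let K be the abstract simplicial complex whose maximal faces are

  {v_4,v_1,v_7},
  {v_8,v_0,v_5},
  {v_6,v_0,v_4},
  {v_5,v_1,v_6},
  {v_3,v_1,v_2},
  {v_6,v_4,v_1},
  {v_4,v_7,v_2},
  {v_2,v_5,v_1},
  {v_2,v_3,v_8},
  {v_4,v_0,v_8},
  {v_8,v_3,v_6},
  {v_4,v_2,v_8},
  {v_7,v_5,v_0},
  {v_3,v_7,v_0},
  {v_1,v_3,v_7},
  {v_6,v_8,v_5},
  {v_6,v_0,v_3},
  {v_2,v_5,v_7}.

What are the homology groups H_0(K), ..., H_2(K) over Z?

We work with the vertex ordering v_0 < v_1 < v_2 < v_3 < v_4 < v_5 < v_6 < v_7 < v_8. The simplices of K, each written with vertices in increasing order, are:

  0-simplices (9): [v_0], [v_1], [v_2], [v_3], [v_4], [v_5], [v_6], [v_7], [v_8]
  1-simplices (27): (27 of them)
  2-simplices (18): (18 of them)

giving chain groups C_0 ≅ Z^9, C_1 ≅ Z^27, C_2 ≅ Z^18.

Boundary ∂_1: C_1 → C_0 sends each edge [p,q] (with p < q) to q − p.
As a 9×27 matrix over Z this has rank 8, with invariant factors (1,1,1,1,1,1,1,1).

The boundary map ∂_2: C_2 → C_1 maps a triangle to the signed sum of its edges. For instance
  ∂[v_0,v_5,v_8] = [v_5,v_8] − [v_0,v_8] + [v_0,v_5],
  ∂[v_0,v_4,v_6] = [v_4,v_6] − [v_0,v_6] + [v_0,v_4].
As a 27×18 matrix over Z this has rank 18, with invariant factors (1,1,1,1,1,1,1,1,1,1,1,1,1,1,1,1,1,2).

Now H_k = ker ∂_k / im ∂_{k+1}, so:

  H_0: rank C_0 − rank ∂_1 = 9 − 8 = 1, and the invariant factors of ∂_1 are all 1, so H_0 ≅ Z.
  H_1: rank ker ∂_1 − rank ∂_2 = (27 − 8) − 18 = 1, and ∂_2 has invariant factor 2 > 1, so H_1 ≅ Z ⊕ Z/2.
  H_2: rank ker ∂_2 − rank ∂_3 = (18 − 18) − 0 = 0, and there is no ∂_3, so H_2 ≅ 0.

H_0 ≅ Z,  H_1 ≅ Z ⊕ Z/2,  H_2 = 0.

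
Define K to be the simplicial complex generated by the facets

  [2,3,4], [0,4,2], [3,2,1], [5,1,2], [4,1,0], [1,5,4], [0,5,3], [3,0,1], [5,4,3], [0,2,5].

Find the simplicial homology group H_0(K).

H_0 = Z.

Order the vertices as 0 < 1 < 2 < 3 < 4 < 5. Listing each simplex with vertices in this order, K has dimension 2 with simplices:

  0-simplices (6): [0], [1], [2], [3], [4], [5]
  1-simplices (15): [0,1], [0,2], [0,3], [0,4], [0,5], [1,2], [1,3], [1,4], [1,5], [2,3], [2,4], [2,5], [3,4], [3,5], [4,5]
  2-simplices (10): [0,1,3], [0,1,4], [0,2,4], [0,2,5], [0,3,5], [1,2,3], [1,2,5], [1,4,5], [2,3,4], [3,4,5]

Hence C_0 ≅ Z^6, C_1 ≅ Z^15, C_2 ≅ Z^10.

Boundary ∂_1: C_1 → C_0 sends each edge [p,q] (with p < q) to q − p.
The 6×15 boundary matrix has rank 5 and Smith normal form diag(1,1,1,1,1).

The boundary map ∂_2: C_2 → C_1 sends each 2-simplex [p,q,r] to [q,r] − [p,r] + [p,q]. For instance
  ∂[0,3,5] = [3,5] − [0,5] + [0,3],
  ∂[0,2,5] = [2,5] − [0,5] + [0,2].
The resulting 15×10 matrix has rank 10, and its Smith normal form has invariant factors (1,1,1,1,1,1,1,1,1,2).

From H_k ≅ ker(∂_k) / im(∂_{k+1}) we obtain:

  H_0: rank C_0 − rank ∂_1 = 6 − 5 = 1, and the invariant factors of ∂_1 are all 1, so H_0 = Z.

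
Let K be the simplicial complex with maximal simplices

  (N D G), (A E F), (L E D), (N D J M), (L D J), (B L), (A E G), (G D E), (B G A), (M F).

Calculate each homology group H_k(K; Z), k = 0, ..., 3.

Take the total order A < B < D < E < F < G < J < L < M < N on the vertex set. Then K (dimension 3) consists of the simplices:

  0-simplices (10): A, B, D, E, F, G, J, L, M, N
  1-simplices (21): AB, AE, AF, AG, BG, BL, DE, DG, DJ, DL, DM, DN, EF, EG, EL, FM, GN, JL, JM, JN, MN
  2-simplices (11): ABG, AEF, AEG, DEG, DEL, DGN, DJL, DJM, DJN, DMN, JMN
  3-simplices (1): DJMN

so the chain groups are C_0 ≅ Z^10, C_1 ≅ Z^21, C_2 ≅ Z^11, C_3 ≅ Z^1.

∂_1: C_1 → C_0 maps an edge to its endpoints' difference, ∂[p,q] = q − p.
This gives a 10×21 integer matrix of rank 9; reducing to Smith normal form yields diagonal entries (1,1,1,1,1,1,1,1,1).

The boundary map ∂_2: C_2 → C_1 acts by ∂[p,q,r] = [q,r] − [p,r] + [p,q]. For instance
  ∂DGN = GN − DN + DG,
  ∂DJL = JL − DL + DJ.
This gives a 21×11 integer matrix of rank 10; reducing to Smith normal form yields diagonal entries (1,1,1,1,1,1,1,1,1,1).

The boundary map ∂_3: C_3 → C_2 sends each 3-simplex σ to the alternating sum Σ_i (−1)^i (σ with its i-th vertex removed). For instance
  ∂DJMN = JMN − DMN + DJN − DJM.
As a 11×1 matrix over Z this has rank 1, with invariant factors (1).

From H_k ≅ ker(∂_k) / im(∂_{k+1}) we obtain:

  H_0: rank C_0 − rank ∂_1 = 10 − 9 = 1, and the invariant factors of ∂_1 are all 1, so H_0 = Z.
  H_1: rank ker ∂_1 − rank ∂_2 = (21 − 9) − 10 = 2, and the invariant factors of ∂_2 are all 1, so H_1 = Z^2.
  H_2: rank ker ∂_2 − rank ∂_3 = (11 − 10) − 1 = 0, and the invariant factors of ∂_3 are all 1, so H_2 = 0.
  H_3: rank ker ∂_3 − rank ∂_4 = (1 − 1) − 0 = 0, and there is no ∂_4, so H_3 = 0.

H_0 ≅ Z,  H_1 ≅ Z^2,  H_2 = 0,  H_3 = 0.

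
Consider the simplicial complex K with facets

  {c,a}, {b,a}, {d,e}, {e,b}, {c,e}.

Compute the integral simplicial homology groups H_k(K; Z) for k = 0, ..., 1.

Fix the vertex order a < b < c < d < e and write every simplex with vertices in increasing order. Then dim K = 1 and the simplices of K are:

  0-simplices (5): a, b, c, d, e
  1-simplices (5): ab, ac, be, ce, de

giving chain groups C_0 ≅ Z^5, C_1 ≅ Z^5.

∂_1: C_1 → C_0 is given by ∂[p,q] = [q] − [p]. For instance
  ∂ab = b − a.
As a 5×5 matrix over Z this has rank 4, with invariant factors (1,1,1,1).

Computing H_k = (kernel of ∂_k) / (image of ∂_{k+1}):

  H_0: rank C_0 − rank ∂_1 = 5 − 4 = 1, and the invariant factors of ∂_1 are all 1, so H_0 ≅ Z.
  H_1: rank ker ∂_1 − rank ∂_2 = (5 − 4) − 0 = 1, and there is no ∂_2, so H_1 ≅ Z.

As a check, the Euler characteristic is 5 − 5 = 0, which agrees with 1 − 1 = 0.

H_0 = Z,  H_1 = Z.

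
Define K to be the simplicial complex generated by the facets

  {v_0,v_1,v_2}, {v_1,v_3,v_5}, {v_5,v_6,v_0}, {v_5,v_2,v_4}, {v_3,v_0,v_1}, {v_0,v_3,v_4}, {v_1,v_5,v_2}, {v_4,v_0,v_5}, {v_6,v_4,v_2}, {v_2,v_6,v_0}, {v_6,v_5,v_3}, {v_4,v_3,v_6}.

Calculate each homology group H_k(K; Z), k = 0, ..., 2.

H_0 = Z,  H_1 = Z_2,  H_2 = 0.

K has 7 vertices, 18 edges, 12 triangles.
rank ∂_0 = 0, rank ∂_1 = 6 ⇒ b_0 = 7 − 0 − 6 = 1; all invariant factors of ∂_1 are 1 so no torsion. So H_0 = Z.
rank ∂_1 = 6, rank ∂_2 = 12 ⇒ b_1 = 18 − 6 − 12 = 0; ∂_2 has invariant factor(s) [2] giving torsion. So H_1 = Z_2.
rank ∂_2 = 12, rank ∂_3 = 0 ⇒ b_2 = 12 − 12 − 0 = 0. So H_2 = 0.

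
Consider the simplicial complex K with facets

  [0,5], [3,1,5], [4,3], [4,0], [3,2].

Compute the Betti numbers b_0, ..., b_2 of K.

Order the vertices as 0 < 1 < 2 < 3 < 4 < 5. Listing each simplex with vertices in this order, K has dimension 2 with simplices:

  0-simplices (6): [0], [1], [2], [3], [4], [5]
  1-simplices (7): [0,4], [0,5], [1,3], [1,5], [2,3], [3,4], [3,5]
  2-simplices (1): [1,3,5]

Hence C_0 ≅ Z^6, C_1 ≅ Z^7, C_2 ≅ Z^1.

∂_1: C_1 → C_0 maps an edge to its endpoints' difference, ∂[p,q] = q − p. For instance
  ∂[0,4] = [4] − [0].
This gives a 6×7 integer matrix of rank 5; reducing to Smith normal form yields diagonal entries (1,1,1,1,1).

The boundary map ∂_2: C_2 → C_1 acts by ∂[p,q,r] = [q,r] − [p,r] + [p,q]. For instance
  ∂[1,3,5] = [3,5] − [1,5] + [1,3].
As a 7×1 matrix over Z this has rank 1, with invariant factors (1).

Reading off H_k = ker ∂_k / im ∂_{k+1}:

  H_0: rank C_0 − rank ∂_1 = 6 − 5 = 1, and the invariant factors of ∂_1 are all 1, so H_0 = Z.
  H_1: rank ker ∂_1 − rank ∂_2 = (7 − 5) − 1 = 1, and the invariant factors of ∂_2 are all 1, so H_1 = Z.
  H_2: rank ker ∂_2 − rank ∂_3 = (1 − 1) − 0 = 0, and there is no ∂_3, so H_2 = 0.

Hence the Betti numbers are b_0 = 1, b_1 = 1, b_2 = 0.

b_0 = 1, b_1 = 1, b_2 = 0.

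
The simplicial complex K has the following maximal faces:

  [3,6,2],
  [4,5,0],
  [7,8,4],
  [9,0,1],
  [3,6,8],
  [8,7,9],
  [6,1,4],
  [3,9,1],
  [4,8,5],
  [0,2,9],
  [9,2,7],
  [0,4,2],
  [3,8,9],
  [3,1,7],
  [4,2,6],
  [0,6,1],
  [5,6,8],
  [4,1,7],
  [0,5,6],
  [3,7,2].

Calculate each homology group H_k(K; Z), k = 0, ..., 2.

Take the total order 0 < 1 < 2 < 3 < 4 < 5 < 6 < 7 < 8 < 9 on the vertex set. Then K (dimension 2) consists of the simplices:

  0-simplices (10): [0], [1], [2], [3], [4], [5], [6], [7], [8], [9]
  1-simplices (30): (30 of them)
  2-simplices (20): (20 of them)

Hence C_0 ≅ Z^10, C_1 ≅ Z^30, C_2 ≅ Z^20.

∂_1: C_1 → C_0 sends each edge [p,q] (with p < q) to q − p. For instance
  ∂[3,8] = [8] − [3].
The 10×30 boundary matrix has rank 9 and Smith normal form diag(1,1,1,1,1,1,1,1,1).

Boundary ∂_2: C_2 → C_1 sends each 2-simplex [p,q,r] to [q,r] − [p,r] + [p,q]. For instance
  ∂[4,5,8] = [5,8] − [4,8] + [4,5],
  ∂[2,7,9] = [7,9] − [2,9] + [2,7].
The resulting 30×20 matrix has rank 20, and its Smith normal form has invariant factors (1,1,1,1,1,1,1,1,1,1,1,1,1,1,1,1,1,1,1,2).

From H_k ≅ ker(∂_k) / im(∂_{k+1}) we obtain:

  H_0: rank C_0 − rank ∂_1 = 10 − 9 = 1, and the invariant factors of ∂_1 are all 1, so H_0 ≅ Z.
  H_1: rank ker ∂_1 − rank ∂_2 = (30 − 9) − 20 = 1, and ∂_2 has invariant factor 2 > 1, so H_1 ≅ Z ⊕ Z/2Z.
  H_2: rank ker ∂_2 − rank ∂_3 = (20 − 20) − 0 = 0, and there is no ∂_3, so H_2 ≅ 0.

As a check, the Euler characteristic is 10 − 30 + 20 = 0, which agrees with 1 − 1 + 0 = 0.

H_0 ≅ Z,  H_1 ≅ Z ⊕ Z/2Z,  H_2 = 0.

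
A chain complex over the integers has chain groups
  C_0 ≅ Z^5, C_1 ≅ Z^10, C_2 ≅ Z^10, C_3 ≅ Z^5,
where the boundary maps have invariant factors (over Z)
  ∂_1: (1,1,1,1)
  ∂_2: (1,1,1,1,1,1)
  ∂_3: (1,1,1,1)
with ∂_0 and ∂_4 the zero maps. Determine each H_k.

H_0: b_0 = 5 − 0 − 4 = 1; torsion from ∂_1 factors > 1: none. So H_0 ≅ Z.
H_1: b_1 = 10 − 4 − 6 = 0; torsion from ∂_2 factors > 1: none. So H_1 ≅ 0.
H_2: b_2 = 10 − 6 − 4 = 0; torsion from ∂_3 factors > 1: none. So H_2 ≅ 0.
H_3: b_3 = 5 − 4 − 0 = 1; torsion from ∂_4 factors > 1: none. So H_3 ≅ Z.

H_0 ≅ Z,  H_1 = 0,  H_2 = 0,  H_3 ≅ Z.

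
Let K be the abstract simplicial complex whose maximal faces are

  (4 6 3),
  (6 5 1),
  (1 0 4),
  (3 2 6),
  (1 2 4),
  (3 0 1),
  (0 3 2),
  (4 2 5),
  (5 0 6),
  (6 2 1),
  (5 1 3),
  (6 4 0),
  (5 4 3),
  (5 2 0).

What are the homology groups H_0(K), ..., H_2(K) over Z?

Order the vertices as 0 < 1 < 2 < 3 < 4 < 5 < 6. Listing each simplex with vertices in this order, K has dimension 2 with simplices:

  0-simplices (7): [0], [1], [2], [3], [4], [5], [6]
  1-simplices (21): [0,1], [0,2], [0,3], [0,4], [0,5], [0,6], [1,2], [1,3], [1,4], [1,5], [1,6], [2,3], [2,4], [2,5], [2,6], [3,4], [3,5], [3,6], [4,5], [4,6], [5,6]
  2-simplices (14): [0,1,3], [0,1,4], [0,2,3], [0,2,5], [0,4,6], [0,5,6], [1,2,4], [1,2,6], [1,3,5], [1,5,6], [2,3,6], [2,4,5], [3,4,5], [3,4,6]

giving chain groups C_0 ≅ Z^7, C_1 ≅ Z^21, C_2 ≅ Z^14.

Boundary ∂_1: C_1 → C_0 is given by ∂[p,q] = [q] − [p].
The resulting 7×21 matrix has rank 6, and its Smith normal form has invariant factors (1,1,1,1,1,1).

The boundary map ∂_2: C_2 → C_1 maps a triangle to the signed sum of its edges. For instance
  ∂[3,4,6] = [4,6] − [3,6] + [3,4],
  ∂[0,2,5] = [2,5] − [0,5] + [0,2].
This gives a 21×14 integer matrix of rank 13; reducing to Smith normal form yields diagonal entries (1,1,1,1,1,1,1,1,1,1,1,1,1).

From H_k ≅ ker(∂_k) / im(∂_{k+1}) we obtain:

  H_0: rank C_0 − rank ∂_1 = 7 − 6 = 1, and the invariant factors of ∂_1 are all 1, so H_0 = Z.
  H_1: rank ker ∂_1 − rank ∂_2 = (21 − 6) − 13 = 2, and the invariant factors of ∂_2 are all 1, so H_1 = Z^2.
  H_2: rank ker ∂_2 − rank ∂_3 = (14 − 13) − 0 = 1, and there is no ∂_3, so H_2 = Z.

As a check, the Euler characteristic is 7 − 21 + 14 = 0, which agrees with 1 − 2 + 1 = 0.
(K is a triangulation of the torus T^2.)

H_0 = Z,  H_1 = Z^2,  H_2 = Z.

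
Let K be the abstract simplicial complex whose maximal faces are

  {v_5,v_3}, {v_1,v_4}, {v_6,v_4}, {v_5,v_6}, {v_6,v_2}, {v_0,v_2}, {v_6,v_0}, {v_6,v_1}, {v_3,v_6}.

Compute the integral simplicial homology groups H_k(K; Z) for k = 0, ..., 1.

H_0 = Z,  H_1 = Z^3.

K has 7 vertices, 9 edges.
rank ∂_0 = 0, rank ∂_1 = 6 ⇒ b_0 = 7 − 0 − 6 = 1; all invariant factors of ∂_1 are 1 so no torsion. So H_0 = Z.
rank ∂_1 = 6, rank ∂_2 = 0 ⇒ b_1 = 9 − 6 − 0 = 3. So H_1 = Z^3.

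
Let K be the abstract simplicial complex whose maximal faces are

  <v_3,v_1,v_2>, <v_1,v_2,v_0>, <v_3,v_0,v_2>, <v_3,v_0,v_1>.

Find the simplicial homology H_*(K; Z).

H_0 ≅ Z,  H_1 = 0,  H_2 ≅ Z.

K has 4 vertices, 6 edges, 4 triangles.
rank ∂_0 = 0, rank ∂_1 = 3 ⇒ b_0 = 4 − 0 − 3 = 1; all invariant factors of ∂_1 are 1 so no torsion. So H_0 ≅ Z.
rank ∂_1 = 3, rank ∂_2 = 3 ⇒ b_1 = 6 − 3 − 3 = 0; all invariant factors of ∂_2 are 1 so no torsion. So H_1 ≅ 0.
rank ∂_2 = 3, rank ∂_3 = 0 ⇒ b_2 = 4 − 3 − 0 = 1. So H_2 ≅ Z.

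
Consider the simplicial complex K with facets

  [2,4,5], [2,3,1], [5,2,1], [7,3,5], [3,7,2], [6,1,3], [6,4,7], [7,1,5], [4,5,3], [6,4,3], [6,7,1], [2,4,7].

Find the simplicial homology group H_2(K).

Take the total order 1 < 2 < 3 < 4 < 5 < 6 < 7 on the vertex set. Then K (dimension 2) consists of the simplices:

  0-simplices (7): [1], [2], [3], [4], [5], [6], [7]
  1-simplices (18): [1,2], [1,3], [1,5], [1,6], [1,7], [2,3], [2,4], [2,5], [2,7], [3,4], [3,5], [3,6], [3,7], [4,5], [4,6], [4,7], [5,7], [6,7]
  2-simplices (12): [1,2,3], [1,2,5], [1,3,6], [1,5,7], [1,6,7], [2,3,7], [2,4,5], [2,4,7], [3,4,5], [3,4,6], [3,5,7], [4,6,7]

so the chain groups are C_0 ≅ Z^7, C_1 ≅ Z^18, C_2 ≅ Z^12.

∂_1: C_1 → C_0 sends each edge [p,q] (with p < q) to q − p.
The 7×18 boundary matrix has rank 6 and Smith normal form diag(1,1,1,1,1,1).

The boundary map ∂_2: C_2 → C_1 maps a triangle to the signed sum of its edges. For instance
  ∂[1,2,5] = [2,5] − [1,5] + [1,2],
  ∂[3,5,7] = [5,7] − [3,7] + [3,5].
As a 18×12 matrix over Z this has rank 12, with invariant factors (1,1,1,1,1,1,1,1,1,1,1,2).

Now H_k = ker ∂_k / im ∂_{k+1}, so:

  H_2: rank ker ∂_2 − rank ∂_3 = (12 − 12) − 0 = 0, and there is no ∂_3, so H_2 ≅ 0.

(K is a triangulation of the real projective plane RP^2.)

H_2 ≅ 0.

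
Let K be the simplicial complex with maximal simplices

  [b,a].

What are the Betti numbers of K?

b_0 = 1, b_1 = 0.

Order the vertices as a < b. Listing each simplex with vertices in this order, K has dimension 1 with simplices:

  0-simplices (2): a, b
  1-simplices (1): ab

so the chain groups are C_0 ≅ Z^2, C_1 ≅ Z^1.

∂_1: C_1 → C_0 sends each edge [p,q] (with p < q) to q − p.
The 2×1 boundary matrix has rank 1 and Smith normal form diag(1).

Reading off H_k = ker ∂_k / im ∂_{k+1}:

  H_0: rank C_0 − rank ∂_1 = 2 − 1 = 1, and the invariant factors of ∂_1 are all 1, so H_0 = Z.
  H_1: rank ker ∂_1 − rank ∂_2 = (1 − 1) − 0 = 0, and there is no ∂_2, so H_1 = 0.

Hence the Betti numbers are b_0 = 1, b_1 = 0.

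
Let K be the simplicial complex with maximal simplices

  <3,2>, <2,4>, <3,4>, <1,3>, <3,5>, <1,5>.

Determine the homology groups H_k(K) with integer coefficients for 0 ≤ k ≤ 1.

We work with the vertex ordering 1 < 2 < 3 < 4 < 5. The simplices of K, each written with vertices in increasing order, are:

  0-simplices (5): [1], [2], [3], [4], [5]
  1-simplices (6): [1,3], [1,5], [2,3], [2,4], [3,4], [3,5]

so the chain groups are C_0 ≅ Z^5, C_1 ≅ Z^6.

∂_1: C_1 → C_0 maps an edge to its endpoints' difference, ∂[p,q] = q − p. For instance
  ∂[2,4] = [4] − [2].
As a 5×6 matrix over Z this has rank 4, with invariant factors (1,1,1,1).

Reading off H_k = ker ∂_k / im ∂_{k+1}:

  H_0: rank C_0 − rank ∂_1 = 5 − 4 = 1, and the invariant factors of ∂_1 are all 1, so H_0 = Z.
  H_1: rank ker ∂_1 − rank ∂_2 = (6 − 4) − 0 = 2, and there is no ∂_2, so H_1 = Z^2.

H_0 ≅ Z,  H_1 ≅ Z^2.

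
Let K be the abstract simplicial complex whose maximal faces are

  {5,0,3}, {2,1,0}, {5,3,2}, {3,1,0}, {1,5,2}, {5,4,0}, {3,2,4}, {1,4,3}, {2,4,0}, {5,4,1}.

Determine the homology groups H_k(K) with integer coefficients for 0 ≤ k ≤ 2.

We work with the vertex ordering 0 < 1 < 2 < 3 < 4 < 5. The simplices of K, each written with vertices in increasing order, are:

  0-simplices (6): [0], [1], [2], [3], [4], [5]
  1-simplices (15): [0,1], [0,2], [0,3], [0,4], [0,5], [1,2], [1,3], [1,4], [1,5], [2,3], [2,4], [2,5], [3,4], [3,5], [4,5]
  2-simplices (10): [0,1,2], [0,1,3], [0,2,4], [0,3,5], [0,4,5], [1,2,5], [1,3,4], [1,4,5], [2,3,4], [2,3,5]

giving chain groups C_0 ≅ Z^6, C_1 ≅ Z^15, C_2 ≅ Z^10.

∂_1: C_1 → C_0 is given by ∂[p,q] = [q] − [p]. For instance
  ∂[2,3] = [3] − [2].
As a 6×15 matrix over Z this has rank 5, with invariant factors (1,1,1,1,1).

The boundary map ∂_2: C_2 → C_1 maps a triangle to the signed sum of its edges. For instance
  ∂[0,1,2] = [1,2] − [0,2] + [0,1],
  ∂[1,2,5] = [2,5] − [1,5] + [1,2].
The 15×10 boundary matrix has rank 10 and Smith normal form diag(1,1,1,1,1,1,1,1,1,2).

From H_k ≅ ker(∂_k) / im(∂_{k+1}) we obtain:

  H_0: rank C_0 − rank ∂_1 = 6 − 5 = 1, and the invariant factors of ∂_1 are all 1, so H_0 ≅ Z.
  H_1: rank ker ∂_1 − rank ∂_2 = (15 − 5) − 10 = 0, and ∂_2 has invariant factor 2 > 1, so H_1 ≅ Z_2.
  H_2: rank ker ∂_2 − rank ∂_3 = (10 − 10) − 0 = 0, and there is no ∂_3, so H_2 ≅ 0.

H_0 = Z,  H_1 = Z_2,  H_2 = 0.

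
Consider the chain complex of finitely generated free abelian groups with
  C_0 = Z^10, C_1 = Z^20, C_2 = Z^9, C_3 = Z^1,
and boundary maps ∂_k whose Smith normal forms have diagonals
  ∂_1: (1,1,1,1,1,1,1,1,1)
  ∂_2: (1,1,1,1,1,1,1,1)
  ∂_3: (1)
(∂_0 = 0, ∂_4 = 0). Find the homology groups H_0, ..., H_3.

H_0: b_0 = 10 − 0 − 9 = 1; torsion from ∂_1 factors > 1: none. So H_0 ≅ Z.
H_1: b_1 = 20 − 9 − 8 = 3; torsion from ∂_2 factors > 1: none. So H_1 ≅ Z^3.
H_2: b_2 = 9 − 8 − 1 = 0; torsion from ∂_3 factors > 1: none. So H_2 ≅ 0.
H_3: b_3 = 1 − 1 − 0 = 0; torsion from ∂_4 factors > 1: none. So H_3 ≅ 0.

H_0 ≅ Z,  H_1 ≅ Z^3,  H_2 = 0,  H_3 = 0.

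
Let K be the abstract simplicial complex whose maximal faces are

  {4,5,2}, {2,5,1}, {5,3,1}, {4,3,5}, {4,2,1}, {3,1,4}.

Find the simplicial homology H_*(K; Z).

H_0 = Z,  H_1 = 0,  H_2 = Z.

Order the vertices as 1 < 2 < 3 < 4 < 5. Listing each simplex with vertices in this order, K has dimension 2 with simplices:

  0-simplices (5): [1], [2], [3], [4], [5]
  1-simplices (9): [1,2], [1,3], [1,4], [1,5], [2,4], [2,5], [3,4], [3,5], [4,5]
  2-simplices (6): [1,2,4], [1,2,5], [1,3,4], [1,3,5], [2,4,5], [3,4,5]

Hence C_0 ≅ Z^5, C_1 ≅ Z^9, C_2 ≅ Z^6.

Boundary ∂_1: C_1 → C_0 maps an edge to its endpoints' difference, ∂[p,q] = q − p. For instance
  ∂[1,4] = [4] − [1].
As a 5×9 matrix over Z this has rank 4, with invariant factors (1,1,1,1).

The boundary map ∂_2: C_2 → C_1 acts by ∂[p,q,r] = [q,r] − [p,r] + [p,q]. For instance
  ∂[3,4,5] = [4,5] − [3,5] + [3,4],
  ∂[1,2,5] = [2,5] − [1,5] + [1,2].
As a 9×6 matrix over Z this has rank 5, with invariant factors (1,1,1,1,1).

From H_k ≅ ker(∂_k) / im(∂_{k+1}) we obtain:

  H_0: rank C_0 − rank ∂_1 = 5 − 4 = 1, and the invariant factors of ∂_1 are all 1, so H_0 ≅ Z.
  H_1: rank ker ∂_1 − rank ∂_2 = (9 − 4) − 5 = 0, and the invariant factors of ∂_2 are all 1, so H_1 ≅ 0.
  H_2: rank ker ∂_2 − rank ∂_3 = (6 − 5) − 0 = 1, and there is no ∂_3, so H_2 ≅ Z.

(K is a triangulation of the 2-sphere S^2.)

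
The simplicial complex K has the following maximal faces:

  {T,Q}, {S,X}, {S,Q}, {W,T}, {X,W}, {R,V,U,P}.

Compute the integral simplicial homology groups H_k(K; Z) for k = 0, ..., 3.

H_0 ≅ Z^2,  H_1 ≅ Z,  H_2 = 0,  H_3 = 0.

Fix the vertex order P < Q < R < S < T < U < V < W < X and write every simplex with vertices in increasing order. Then dim K = 3 and the simplices of K are:

  0-simplices (9): P, Q, R, S, T, U, V, W, X
  1-simplices (11): PR, PU, PV, QS, QT, RU, RV, SX, TW, UV, WX
  2-simplices (4): PRU, PRV, PUV, RUV
  3-simplices (1): PRUV

Hence C_0 ≅ Z^9, C_1 ≅ Z^11, C_2 ≅ Z^4, C_3 ≅ Z^1.

The boundary map ∂_1: C_1 → C_0 is given by ∂[p,q] = [q] − [p]. For instance
  ∂QT = T − Q.
The resulting 9×11 matrix has rank 7, and its Smith normal form has invariant factors (1,1,1,1,1,1,1).

The boundary map ∂_2: C_2 → C_1 maps a triangle to the signed sum of its edges. For instance
  ∂RUV = UV − RV + RU,
  ∂PRU = RU − PU + PR.
The resulting 11×4 matrix has rank 3, and its Smith normal form has invariant factors (1,1,1).

∂_3: C_3 → C_2 sends each 3-simplex σ to the alternating sum Σ_i (−1)^i (σ with its i-th vertex removed). For instance
  ∂PRUV = RUV − PUV + PRV − PRU.
The 4×1 boundary matrix has rank 1 and Smith normal form diag(1).

From H_k ≅ ker(∂_k) / im(∂_{k+1}) we obtain:

  H_0: rank C_0 − rank ∂_1 = 9 − 7 = 2, and the invariant factors of ∂_1 are all 1, so H_0 = Z^2.
  H_1: rank ker ∂_1 − rank ∂_2 = (11 − 7) − 3 = 1, and the invariant factors of ∂_2 are all 1, so H_1 = Z.
  H_2: rank ker ∂_2 − rank ∂_3 = (4 − 3) − 1 = 0, and the invariant factors of ∂_3 are all 1, so H_2 = 0.
  H_3: rank ker ∂_3 − rank ∂_4 = (1 − 1) − 0 = 0, and there is no ∂_4, so H_3 = 0.

As a check, the Euler characteristic is 9 − 11 + 4 − 1 = 1, which agrees with 2 − 1 + 0 − 0 = 1.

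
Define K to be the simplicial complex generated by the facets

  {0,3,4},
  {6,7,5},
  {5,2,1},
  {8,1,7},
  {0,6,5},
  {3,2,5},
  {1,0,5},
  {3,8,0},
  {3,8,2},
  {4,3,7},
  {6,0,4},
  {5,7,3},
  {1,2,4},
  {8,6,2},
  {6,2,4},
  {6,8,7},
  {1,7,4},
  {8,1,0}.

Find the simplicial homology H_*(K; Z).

H_0 = Z,  H_1 = Z^2,  H_2 = Z.

We work with the vertex ordering 0 < 1 < 2 < 3 < 4 < 5 < 6 < 7 < 8. The simplices of K, each written with vertices in increasing order, are:

  0-simplices (9): [0], [1], [2], [3], [4], [5], [6], [7], [8]
  1-simplices (27): (27 of them)
  2-simplices (18): [0,1,5], [0,1,8], [0,3,4], [0,3,8], [0,4,6], [0,5,6], [1,2,4], [1,2,5], [1,4,7], [1,7,8], [2,3,5], [2,3,8], [2,4,6], [2,6,8], [3,4,7], [3,5,7], [5,6,7], [6,7,8]

giving chain groups C_0 ≅ Z^9, C_1 ≅ Z^27, C_2 ≅ Z^18.

The boundary map ∂_1: C_1 → C_0 maps an edge to its endpoints' difference, ∂[p,q] = q − p. For instance
  ∂[0,6] = [6] − [0].
The resulting 9×27 matrix has rank 8, and its Smith normal form has invariant factors (1,1,1,1,1,1,1,1).

The boundary map ∂_2: C_2 → C_1 acts by ∂[p,q,r] = [q,r] − [p,r] + [p,q]. For instance
  ∂[1,2,4] = [2,4] − [1,4] + [1,2],
  ∂[6,7,8] = [7,8] − [6,8] + [6,7].
The 27×18 boundary matrix has rank 17 and Smith normal form diag(1,1,1,1,1,1,1,1,1,1,1,1,1,1,1,1,1).

Reading off H_k = ker ∂_k / im ∂_{k+1}:

  H_0: rank C_0 − rank ∂_1 = 9 − 8 = 1, and the invariant factors of ∂_1 are all 1, so H_0 = Z.
  H_1: rank ker ∂_1 − rank ∂_2 = (27 − 8) − 17 = 2, and the invariant factors of ∂_2 are all 1, so H_1 = Z^2.
  H_2: rank ker ∂_2 − rank ∂_3 = (18 − 17) − 0 = 1, and there is no ∂_3, so H_2 = Z.

(K is a triangulation of the torus T^2.)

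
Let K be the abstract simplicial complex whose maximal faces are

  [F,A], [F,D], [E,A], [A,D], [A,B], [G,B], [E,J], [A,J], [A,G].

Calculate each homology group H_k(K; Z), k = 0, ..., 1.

K has 7 vertices, 9 edges.
rank ∂_0 = 0, rank ∂_1 = 6 ⇒ b_0 = 7 − 0 − 6 = 1; all invariant factors of ∂_1 are 1 so no torsion. So H_0 ≅ Z.
rank ∂_1 = 6, rank ∂_2 = 0 ⇒ b_1 = 9 − 6 − 0 = 3. So H_1 ≅ Z^3.

H_0 = Z,  H_1 = Z^3.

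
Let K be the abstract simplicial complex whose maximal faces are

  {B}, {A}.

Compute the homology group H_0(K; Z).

Take the total order A < B on the vertex set. Then K (dimension 0) consists of the simplices:

  0-simplices (2): A, B

so the chain groups are C_0 ≅ Z^2.

Reading off H_k = ker ∂_k / im ∂_{k+1}:

  H_0: rank C_0 − rank ∂_1 = 2 − 0 = 2, and there is no ∂_1, so H_0 = Z^2.

H_0 ≅ Z^2.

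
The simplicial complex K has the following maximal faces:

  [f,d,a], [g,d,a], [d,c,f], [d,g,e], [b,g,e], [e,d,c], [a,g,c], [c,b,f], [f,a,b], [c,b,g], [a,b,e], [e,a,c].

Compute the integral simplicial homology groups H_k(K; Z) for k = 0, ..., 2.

Take the total order a < b < c < d < e < f < g on the vertex set. Then K (dimension 2) consists of the simplices:

  0-simplices (7): a, b, c, d, e, f, g
  1-simplices (18): ab, ac, ad, ae, af, ag, bc, be, bf, bg, cd, ce, cf, cg, de, df, dg, eg
  2-simplices (12): abe, abf, ace, acg, adf, adg, bcf, bcg, beg, cde, cdf, deg

giving chain groups C_0 ≅ Z^7, C_1 ≅ Z^18, C_2 ≅ Z^12.

The boundary map ∂_1: C_1 → C_0 maps an edge to its endpoints' difference, ∂[p,q] = q − p. For instance
  ∂ad = d − a.
The 7×18 boundary matrix has rank 6 and Smith normal form diag(1,1,1,1,1,1).

∂_2: C_2 → C_1 acts by ∂[p,q,r] = [q,r] − [p,r] + [p,q]. For instance
  ∂ace = ce − ae + ac,
  ∂abf = bf − af + ab.
This gives a 18×12 integer matrix of rank 12; reducing to Smith normal form yields diagonal entries (1,1,1,1,1,1,1,1,1,1,1,2).

Computing H_k = (kernel of ∂_k) / (image of ∂_{k+1}):

  H_0: rank C_0 − rank ∂_1 = 7 − 6 = 1, and the invariant factors of ∂_1 are all 1, so H_0 = Z.
  H_1: rank ker ∂_1 − rank ∂_2 = (18 − 6) − 12 = 0, and ∂_2 has invariant factor 2 > 1, so H_1 = Z/2.
  H_2: rank ker ∂_2 − rank ∂_3 = (12 − 12) − 0 = 0, and there is no ∂_3, so H_2 = 0.

As a check, the Euler characteristic is 7 − 18 + 12 = 1, which agrees with 1 − 0 + 0 = 1.

H_0 ≅ Z,  H_1 ≅ Z/2,  H_2 = 0.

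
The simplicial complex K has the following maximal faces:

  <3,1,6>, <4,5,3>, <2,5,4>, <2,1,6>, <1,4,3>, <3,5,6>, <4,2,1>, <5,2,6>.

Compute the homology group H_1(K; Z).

Fix the vertex order 1 < 2 < 3 < 4 < 5 < 6 and write every simplex with vertices in increasing order. Then dim K = 2 and the simplices of K are:

  0-simplices (6): [1], [2], [3], [4], [5], [6]
  1-simplices (12): [1,2], [1,3], [1,4], [1,6], [2,4], [2,5], [2,6], [3,4], [3,5], [3,6], [4,5], [5,6]
  2-simplices (8): [1,2,4], [1,2,6], [1,3,4], [1,3,6], [2,4,5], [2,5,6], [3,4,5], [3,5,6]

so the chain groups are C_0 ≅ Z^6, C_1 ≅ Z^12, C_2 ≅ Z^8.

Boundary ∂_1: C_1 → C_0 sends each edge [p,q] (with p < q) to q − p.
This gives a 6×12 integer matrix of rank 5; reducing to Smith normal form yields diagonal entries (1,1,1,1,1).

∂_2: C_2 → C_1 acts by ∂[p,q,r] = [q,r] − [p,r] + [p,q]. For instance
  ∂[3,5,6] = [5,6] − [3,6] + [3,5],
  ∂[1,2,6] = [2,6] − [1,6] + [1,2].
The resulting 12×8 matrix has rank 7, and its Smith normal form has invariant factors (1,1,1,1,1,1,1).

Now H_k = ker ∂_k / im ∂_{k+1}, so:

  H_1: rank ker ∂_1 − rank ∂_2 = (12 − 5) − 7 = 0, and the invariant factors of ∂_2 are all 1, so H_1 ≅ 0.

(K is a triangulation of the 2-sphere S^2.)

H_1 = 0.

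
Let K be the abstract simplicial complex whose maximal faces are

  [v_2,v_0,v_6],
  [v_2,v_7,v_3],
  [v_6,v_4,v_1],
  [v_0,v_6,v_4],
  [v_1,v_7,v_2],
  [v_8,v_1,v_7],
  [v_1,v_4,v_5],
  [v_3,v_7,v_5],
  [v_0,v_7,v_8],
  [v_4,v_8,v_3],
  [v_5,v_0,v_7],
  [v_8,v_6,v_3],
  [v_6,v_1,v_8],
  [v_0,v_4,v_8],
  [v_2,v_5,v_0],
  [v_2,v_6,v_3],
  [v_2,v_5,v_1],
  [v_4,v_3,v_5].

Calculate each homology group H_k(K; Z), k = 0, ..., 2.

H_0 ≅ Z,  H_1 ≅ Z ⊕ Z/2,  H_2 = 0.

We work with the vertex ordering v_0 < v_1 < v_2 < v_3 < v_4 < v_5 < v_6 < v_7 < v_8. The simplices of K, each written with vertices in increasing order, are:

  0-simplices (9): [v_0], [v_1], [v_2], [v_3], [v_4], [v_5], [v_6], [v_7], [v_8]
  1-simplices (27): (27 of them)
  2-simplices (18): (18 of them)

giving chain groups C_0 ≅ Z^9, C_1 ≅ Z^27, C_2 ≅ Z^18.

Boundary ∂_1: C_1 → C_0 maps an edge to its endpoints' difference, ∂[p,q] = q − p. For instance
  ∂[v_6,v_8] = [v_8] − [v_6].
As a 9×27 matrix over Z this has rank 8, with invariant factors (1,1,1,1,1,1,1,1).

∂_2: C_2 → C_1 sends each 2-simplex [p,q,r] to [q,r] − [p,r] + [p,q]. For instance
  ∂[v_1,v_2,v_5] = [v_2,v_5] − [v_1,v_5] + [v_1,v_2],
  ∂[v_0,v_4,v_6] = [v_4,v_6] − [v_0,v_6] + [v_0,v_4].
As a 27×18 matrix over Z this has rank 18, with invariant factors (1,1,1,1,1,1,1,1,1,1,1,1,1,1,1,1,1,2).

Now H_k = ker ∂_k / im ∂_{k+1}, so:

  H_0: rank C_0 − rank ∂_1 = 9 − 8 = 1, and the invariant factors of ∂_1 are all 1, so H_0 = Z.
  H_1: rank ker ∂_1 − rank ∂_2 = (27 − 8) − 18 = 1, and ∂_2 has invariant factor 2 > 1, so H_1 = Z ⊕ Z/2.
  H_2: rank ker ∂_2 − rank ∂_3 = (18 − 18) − 0 = 0, and there is no ∂_3, so H_2 = 0.

As a check, the Euler characteristic is 9 − 27 + 18 = 0, which agrees with 1 − 1 + 0 = 0.
(K is a triangulation of the Klein bottle.)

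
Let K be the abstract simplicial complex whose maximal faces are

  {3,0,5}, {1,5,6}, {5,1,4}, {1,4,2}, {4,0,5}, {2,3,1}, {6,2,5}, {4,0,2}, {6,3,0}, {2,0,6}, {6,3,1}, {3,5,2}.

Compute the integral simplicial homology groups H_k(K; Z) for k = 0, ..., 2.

K has 7 vertices, 18 edges, 12 triangles.
rank ∂_0 = 0, rank ∂_1 = 6 ⇒ b_0 = 7 − 0 − 6 = 1; all invariant factors of ∂_1 are 1 so no torsion. So H_0 ≅ Z.
rank ∂_1 = 6, rank ∂_2 = 12 ⇒ b_1 = 18 − 6 − 12 = 0; ∂_2 has invariant factor(s) [2] giving torsion. So H_1 ≅ Z/2.
rank ∂_2 = 12, rank ∂_3 = 0 ⇒ b_2 = 12 − 12 − 0 = 0. So H_2 ≅ 0.

H_0 = Z,  H_1 = Z/2,  H_2 = 0.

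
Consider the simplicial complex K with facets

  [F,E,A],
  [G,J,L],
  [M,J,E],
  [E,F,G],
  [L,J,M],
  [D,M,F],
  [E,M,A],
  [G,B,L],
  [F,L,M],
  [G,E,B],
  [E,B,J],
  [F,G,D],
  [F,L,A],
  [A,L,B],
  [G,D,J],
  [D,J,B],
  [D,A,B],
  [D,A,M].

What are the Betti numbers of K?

b_0 = 1, b_1 = 1, b_2 = 0.

We work with the vertex ordering A < B < D < E < F < G < J < L < M. The simplices of K, each written with vertices in increasing order, are:

  0-simplices (9): A, B, D, E, F, G, J, L, M
  1-simplices (27): AB, AD, AE, AF, AL, AM, BD, BE, BG, BJ, BL, DF, DG, DJ, DM, EF, EG, EJ, EM, FG, FL, FM, GJ, GL, JL, JM, LM
  2-simplices (18): ABD, ABL, ADM, AEF, AEM, AFL, BDJ, BEG, BEJ, BGL, DFG, DFM, DGJ, EFG, EJM, FLM, GJL, JLM

Hence C_0 ≅ Z^9, C_1 ≅ Z^27, C_2 ≅ Z^18.

The boundary map ∂_1: C_1 → C_0 maps an edge to its endpoints' difference, ∂[p,q] = q − p. For instance
  ∂LM = M − L.
The 9×27 boundary matrix has rank 8 and Smith normal form diag(1,1,1,1,1,1,1,1).

∂_2: C_2 → C_1 acts by ∂[p,q,r] = [q,r] − [p,r] + [p,q]. For instance
  ∂AEF = EF − AF + AE,
  ∂ADM = DM − AM + AD.
The resulting 27×18 matrix has rank 18, and its Smith normal form has invariant factors (1,1,1,1,1,1,1,1,1,1,1,1,1,1,1,1,1,2).

From H_k ≅ ker(∂_k) / im(∂_{k+1}) we obtain:

  H_0: rank C_0 − rank ∂_1 = 9 − 8 = 1, and the invariant factors of ∂_1 are all 1, so H_0 = Z.
  H_1: rank ker ∂_1 − rank ∂_2 = (27 − 8) − 18 = 1, and ∂_2 has invariant factor 2 > 1, so H_1 = Z × Z/2.
  H_2: rank ker ∂_2 − rank ∂_3 = (18 − 18) − 0 = 0, and there is no ∂_3, so H_2 = 0.

As a check, the Euler characteristic is 9 − 27 + 18 = 0, which agrees with 1 − 1 + 0 = 0.
(K is a triangulation of the Klein bottle.)

Hence the Betti numbers are b_0 = 1, b_1 = 1, b_2 = 0.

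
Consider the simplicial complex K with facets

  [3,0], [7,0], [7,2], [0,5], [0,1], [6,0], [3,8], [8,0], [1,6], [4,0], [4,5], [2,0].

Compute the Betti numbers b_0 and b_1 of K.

We work with the vertex ordering 0 < 1 < 2 < 3 < 4 < 5 < 6 < 7 < 8. The simplices of K, each written with vertices in increasing order, are:

  0-simplices (9): [0], [1], [2], [3], [4], [5], [6], [7], [8]
  1-simplices (12): [0,1], [0,2], [0,3], [0,4], [0,5], [0,6], [0,7], [0,8], [1,6], [2,7], [3,8], [4,5]

so the chain groups are C_0 ≅ Z^9, C_1 ≅ Z^12.

Boundary ∂_1: C_1 → C_0 is given by ∂[p,q] = [q] − [p].
The 9×12 boundary matrix has rank 8 and Smith normal form diag(1,1,1,1,1,1,1,1).

Now H_k = ker ∂_k / im ∂_{k+1}, so:

  H_0: rank C_0 − rank ∂_1 = 9 − 8 = 1, and the invariant factors of ∂_1 are all 1, so H_0 ≅ Z.
  H_1: rank ker ∂_1 − rank ∂_2 = (12 − 8) − 0 = 4, and there is no ∂_2, so H_1 ≅ Z^4.

Hence the Betti numbers are b_0 = 1, b_1 = 4.

b_0 = 1, b_1 = 4.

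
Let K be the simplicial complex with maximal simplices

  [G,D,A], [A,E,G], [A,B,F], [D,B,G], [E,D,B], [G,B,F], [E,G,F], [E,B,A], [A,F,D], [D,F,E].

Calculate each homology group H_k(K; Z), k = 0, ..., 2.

H_0 ≅ Z,  H_1 ≅ Z/2,  H_2 = 0.

Fix the vertex order A < B < D < E < F < G and write every simplex with vertices in increasing order. Then dim K = 2 and the simplices of K are:

  0-simplices (6): A, B, D, E, F, G
  1-simplices (15): AB, AD, AE, AF, AG, BD, BE, BF, BG, DE, DF, DG, EF, EG, FG
  2-simplices (10): ABE, ABF, ADF, ADG, AEG, BDE, BDG, BFG, DEF, EFG

Hence C_0 ≅ Z^6, C_1 ≅ Z^15, C_2 ≅ Z^10.

Boundary ∂_1: C_1 → C_0 sends each edge [p,q] (with p < q) to q − p. For instance
  ∂DF = F − D.
This gives a 6×15 integer matrix of rank 5; reducing to Smith normal form yields diagonal entries (1,1,1,1,1).

The boundary map ∂_2: C_2 → C_1 maps a triangle to the signed sum of its edges. For instance
  ∂AEG = EG − AG + AE,
  ∂EFG = FG − EG + EF.
This gives a 15×10 integer matrix of rank 10; reducing to Smith normal form yields diagonal entries (1,1,1,1,1,1,1,1,1,2).

Computing H_k = (kernel of ∂_k) / (image of ∂_{k+1}):

  H_0: rank C_0 − rank ∂_1 = 6 − 5 = 1, and the invariant factors of ∂_1 are all 1, so H_0 = Z.
  H_1: rank ker ∂_1 − rank ∂_2 = (15 − 5) − 10 = 0, and ∂_2 has invariant factor 2 > 1, so H_1 = Z/2.
  H_2: rank ker ∂_2 − rank ∂_3 = (10 − 10) − 0 = 0, and there is no ∂_3, so H_2 = 0.

As a check, the Euler characteristic is 6 − 15 + 10 = 1, which agrees with 1 − 0 + 0 = 1.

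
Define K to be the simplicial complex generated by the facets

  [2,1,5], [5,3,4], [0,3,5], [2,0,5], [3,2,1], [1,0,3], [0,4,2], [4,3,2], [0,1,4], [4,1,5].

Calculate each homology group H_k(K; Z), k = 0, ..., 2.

Take the total order 0 < 1 < 2 < 3 < 4 < 5 on the vertex set. Then K (dimension 2) consists of the simplices:

  0-simplices (6): [0], [1], [2], [3], [4], [5]
  1-simplices (15): [0,1], [0,2], [0,3], [0,4], [0,5], [1,2], [1,3], [1,4], [1,5], [2,3], [2,4], [2,5], [3,4], [3,5], [4,5]
  2-simplices (10): [0,1,3], [0,1,4], [0,2,4], [0,2,5], [0,3,5], [1,2,3], [1,2,5], [1,4,5], [2,3,4], [3,4,5]

Hence C_0 ≅ Z^6, C_1 ≅ Z^15, C_2 ≅ Z^10.

Boundary ∂_1: C_1 → C_0 sends each edge [p,q] (with p < q) to q − p. For instance
  ∂[1,4] = [4] − [1].
The 6×15 boundary matrix has rank 5 and Smith normal form diag(1,1,1,1,1).

The boundary map ∂_2: C_2 → C_1 maps a triangle to the signed sum of its edges. For instance
  ∂[3,4,5] = [4,5] − [3,5] + [3,4],
  ∂[1,4,5] = [4,5] − [1,5] + [1,4].
The 15×10 boundary matrix has rank 10 and Smith normal form diag(1,1,1,1,1,1,1,1,1,2).

Now H_k = ker ∂_k / im ∂_{k+1}, so:

  H_0: rank C_0 − rank ∂_1 = 6 − 5 = 1, and the invariant factors of ∂_1 are all 1, so H_0 ≅ Z.
  H_1: rank ker ∂_1 − rank ∂_2 = (15 − 5) − 10 = 0, and ∂_2 has invariant factor 2 > 1, so H_1 ≅ Z/2Z.
  H_2: rank ker ∂_2 − rank ∂_3 = (10 − 10) − 0 = 0, and there is no ∂_3, so H_2 ≅ 0.

(K is a triangulation of the real projective plane RP^2.)

H_0 ≅ Z,  H_1 ≅ Z/2Z,  H_2 = 0.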